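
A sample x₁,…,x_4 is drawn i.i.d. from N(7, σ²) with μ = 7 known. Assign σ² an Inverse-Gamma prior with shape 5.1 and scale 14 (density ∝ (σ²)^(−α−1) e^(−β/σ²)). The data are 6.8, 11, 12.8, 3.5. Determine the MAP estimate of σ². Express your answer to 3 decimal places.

σ̂²_MAP = 5.551

Sum of squared deviations about the known mean: SS = (6.8−7)² + (11−7)² + (12.8−7)² + (3.5−7)² = 61.93.
The Normal likelihood contributes (σ²)^(−n/2) exp(−SS/(2σ²)), so the posterior is Inverse-Gamma(α + n/2, β + SS/2) = Inverse-Gamma(7.1, 44.965).
The mode of Inverse-Gamma(a, b) is b/(a+1) = 44.965/8.1 ≈ 5.551.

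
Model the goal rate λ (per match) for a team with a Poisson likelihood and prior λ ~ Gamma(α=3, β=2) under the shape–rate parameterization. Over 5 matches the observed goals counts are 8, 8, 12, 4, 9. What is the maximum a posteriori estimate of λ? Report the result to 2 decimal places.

Σxᵢ = 8+8+12+4+9 = 41, with n = 5.
Posterior ∝ λ^2e^(−2λ) · λ^41e^(−5λ) = λ^43e^(−7λ), i.e. Gamma(shape=44, rate=7).
The mode of a Gamma(a, b) with a ≥ 1 (shape–rate) is (a−1)/b = 43/7 ≈ 6.14.

λ̂_MAP = 6.14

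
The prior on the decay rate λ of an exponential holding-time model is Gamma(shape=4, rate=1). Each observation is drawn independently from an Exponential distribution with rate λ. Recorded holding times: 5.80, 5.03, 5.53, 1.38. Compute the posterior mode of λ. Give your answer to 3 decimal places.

The Exponential(rate=λ) likelihood is ∝ λ^n e^(−λΣtᵢ). Here n = 4 and Σtᵢ = 5.80 + 5.03 + 5.53 + 1.38 = 17.74.
Posterior ∝ λ^3e^(−1λ) · λ^4e^(−17.74λ) = λ^7e^(−18.74λ), i.e. Gamma(8, 18.74).
Mode = (a−1)/b = 7/18.74 ≈ 0.374.

λ̂_MAP = 0.374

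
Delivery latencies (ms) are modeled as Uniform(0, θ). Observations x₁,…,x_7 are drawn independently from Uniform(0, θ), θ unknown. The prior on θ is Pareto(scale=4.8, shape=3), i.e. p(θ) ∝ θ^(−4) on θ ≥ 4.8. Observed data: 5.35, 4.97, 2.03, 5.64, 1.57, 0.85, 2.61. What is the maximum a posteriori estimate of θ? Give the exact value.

The Uniform(0, θ) likelihood is θ^(−n) for θ ≥ max(xᵢ), zero otherwise. Here max(xᵢ) = 5.64.
Posterior ∝ θ^(−4) · θ^(−7) = θ^(−11) on θ ≥ max(4.8, 5.64) = 5.64.
This density is strictly decreasing in θ, so the posterior mode lies at the lower boundary of the support.

θ̂_MAP = 5.64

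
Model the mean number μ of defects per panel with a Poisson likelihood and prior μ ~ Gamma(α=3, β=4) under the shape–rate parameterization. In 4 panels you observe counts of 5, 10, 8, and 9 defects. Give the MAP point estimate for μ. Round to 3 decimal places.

Σxᵢ = 5+10+8+9 = 32, with n = 4.
Posterior ∝ μ^2e^(−4μ) · μ^32e^(−4μ) = μ^34e^(−8μ), i.e. Gamma(shape=35, rate=8).
The mode of a Gamma(a, b) with a ≥ 1 (shape–rate) is (a−1)/b = 34/8 ≈ 4.250.

μ̂_MAP = 4.250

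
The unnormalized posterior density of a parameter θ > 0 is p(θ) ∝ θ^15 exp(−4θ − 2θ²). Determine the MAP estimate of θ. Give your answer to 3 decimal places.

θ̂_MAP = 1.500

ℓ'(θ) = 15/θ − 4 − 4θ. Setting this to zero and multiplying by θ: 4θ² + 4θ − 15 = 0.
θ = (−4 + √(4² + 4·4·15)) / (2·4) = (−4 + √256) / 8 = (−4 + 16)/8 = 3/2.
ℓ''(θ) = −15/θ² − 4 < 0, confirming a maximum.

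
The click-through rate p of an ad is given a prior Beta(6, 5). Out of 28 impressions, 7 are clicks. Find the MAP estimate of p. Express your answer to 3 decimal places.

Prior: Beta(6, 5).
Data: 7 successes in 28 trials. The binomial likelihood contributes p^7(1−p)^21, so the posterior is Beta(6+7, 5+21) = Beta(13, 26).
For Beta(a, b) with a, b > 1 the mode is (a−1)/(a+b−2) = 12/37 ≈ 0.324.

p̂_MAP = 0.324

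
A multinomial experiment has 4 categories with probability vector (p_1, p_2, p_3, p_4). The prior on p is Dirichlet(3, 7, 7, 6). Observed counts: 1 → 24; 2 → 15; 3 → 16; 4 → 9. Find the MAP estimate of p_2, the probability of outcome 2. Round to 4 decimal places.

MAP estimate: 0.2530

The posterior is Dirichlet(αᵢ + nᵢ) = Dirichlet(27, 22, 23, 15).
For a Dirichlet(a₁,…,a_K) with all aᵢ > 1, the mode has j-th component (aⱼ − 1)/(Σaᵢ − K).
Here Σaᵢ = 87 and K = 4, so p_2 = (22 − 1)/(87 − 4) = 21/83 ≈ 0.2530.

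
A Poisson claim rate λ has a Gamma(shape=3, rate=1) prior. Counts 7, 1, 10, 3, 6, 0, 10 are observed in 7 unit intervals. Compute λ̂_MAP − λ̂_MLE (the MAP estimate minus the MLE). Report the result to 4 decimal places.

Σxᵢ = 37. Posterior is Gamma(40, 8); MAP = (40−1)/8 = 39/8 ≈ 4.87500.
MLE = x̄ = 37/7 ≈ 5.28571.
Difference = 39/8 − 37/7 = -23/56 ≈ -0.4107.

MAP − MLE = -0.4107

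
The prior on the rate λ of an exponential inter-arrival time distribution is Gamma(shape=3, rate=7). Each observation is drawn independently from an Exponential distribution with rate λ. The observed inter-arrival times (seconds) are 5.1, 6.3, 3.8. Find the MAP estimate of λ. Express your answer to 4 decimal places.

λ̂_MAP = 0.2252

The Exponential(rate=λ) likelihood is ∝ λ^n e^(−λΣtᵢ). Here n = 3 and Σtᵢ = 5.1 + 6.3 + 3.8 = 15.2.
Posterior ∝ λ^2e^(−7λ) · λ^3e^(−15.2λ) = λ^5e^(−22.2λ), i.e. Gamma(6, 22.2).
Mode = (a−1)/b = 5/22.2 ≈ 0.2252.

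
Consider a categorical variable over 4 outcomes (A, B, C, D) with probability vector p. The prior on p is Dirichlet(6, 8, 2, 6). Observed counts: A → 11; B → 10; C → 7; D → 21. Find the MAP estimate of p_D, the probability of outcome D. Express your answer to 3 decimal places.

The posterior is Dirichlet(αᵢ + nᵢ) = Dirichlet(17, 18, 9, 27).
For a Dirichlet(a₁,…,a_K) with all aᵢ > 1, the mode has j-th component (aⱼ − 1)/(Σaᵢ − K).
Here Σaᵢ = 71 and K = 4, so p_D = (27 − 1)/(71 − 4) = 26/67 ≈ 0.388.

MAP estimate of p_D = 0.388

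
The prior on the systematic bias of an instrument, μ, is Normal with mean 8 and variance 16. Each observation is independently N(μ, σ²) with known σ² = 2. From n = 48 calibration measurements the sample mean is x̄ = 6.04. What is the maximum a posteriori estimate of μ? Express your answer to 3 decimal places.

n = 48, x̄ = 6.04.
For a Normal prior and Normal likelihood with known variance, the posterior is Normal; its mode equals its mean, the precision-weighted average.
Prior precision 1/σ₀² = 1/16 = 0.0625; data precision n/σ² = 48/2 = 24.
μ̂ = (0.0625·8 + 24·6.04) / (0.0625 + 24) = 145.46/24.0625 = 8312/1375 ≈ 6.045.

μ̂_MAP = 6.045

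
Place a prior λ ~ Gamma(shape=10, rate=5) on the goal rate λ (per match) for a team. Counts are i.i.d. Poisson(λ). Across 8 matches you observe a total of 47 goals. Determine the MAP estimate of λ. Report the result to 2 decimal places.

λ̂_MAP = 4.31

Σxᵢ = 47, n = 8.
Posterior ∝ λ^9e^(−5λ) · λ^47e^(−8λ) = λ^56e^(−13λ), i.e. Gamma(shape=57, rate=13).
The mode of a Gamma(a, b) with a ≥ 1 (shape–rate) is (a−1)/b = 56/13 ≈ 4.31.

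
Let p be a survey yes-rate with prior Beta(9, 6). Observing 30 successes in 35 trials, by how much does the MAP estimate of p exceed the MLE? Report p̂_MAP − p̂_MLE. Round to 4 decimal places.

Posterior is Beta(39, 11); MAP = (39−1)/(50−2) = 38/48 ≈ 0.79167.
MLE ignores the prior: p̂_MLE = k/n = 30/35 ≈ 0.85714.
Difference = 38/48 − 30/35 = -11/168 ≈ -0.0655.

MAP − MLE = -0.0655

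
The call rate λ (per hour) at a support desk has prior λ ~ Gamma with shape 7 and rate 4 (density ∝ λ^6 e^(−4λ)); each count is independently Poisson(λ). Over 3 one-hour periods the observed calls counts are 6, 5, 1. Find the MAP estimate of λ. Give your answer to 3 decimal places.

λ̂_MAP = 2.571

Σxᵢ = 6+5+1 = 12, with n = 3.
Posterior ∝ λ^6e^(−4λ) · λ^12e^(−3λ) = λ^18e^(−7λ), i.e. Gamma(shape=19, rate=7).
The mode of a Gamma(a, b) with a ≥ 1 (shape–rate) is (a−1)/b = 18/7 ≈ 2.571.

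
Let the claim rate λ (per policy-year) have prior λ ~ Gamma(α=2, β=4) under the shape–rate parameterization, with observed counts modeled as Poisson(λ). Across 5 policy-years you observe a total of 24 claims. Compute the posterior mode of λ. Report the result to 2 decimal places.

λ̂_MAP = 2.78

Σxᵢ = 24, n = 5.
Posterior ∝ λe^(−4λ) · λ^24e^(−5λ) = λ^25e^(−9λ), i.e. Gamma(shape=26, rate=9).
The mode of a Gamma(a, b) with a ≥ 1 (shape–rate) is (a−1)/b = 25/9 ≈ 2.78.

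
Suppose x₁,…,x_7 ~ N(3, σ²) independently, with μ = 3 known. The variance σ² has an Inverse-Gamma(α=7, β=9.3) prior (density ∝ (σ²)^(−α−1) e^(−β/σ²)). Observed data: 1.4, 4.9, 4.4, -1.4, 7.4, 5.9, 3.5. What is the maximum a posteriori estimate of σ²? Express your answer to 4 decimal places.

σ̂²_MAP = 3.2222

Sum of squared deviations about the known mean: SS = (1.4−3)² + (4.9−3)² + (4.4−3)² + (-1.4−3)² + (7.4−3)² + (5.9−3)² + (3.5−3)² = 55.51.
The Normal likelihood contributes (σ²)^(−n/2) exp(−SS/(2σ²)), so the posterior is Inverse-Gamma(α + n/2, β + SS/2) = Inverse-Gamma(10.5, 37.055).
The mode of Inverse-Gamma(a, b) is b/(a+1) = 37.055/11.5 ≈ 3.2222.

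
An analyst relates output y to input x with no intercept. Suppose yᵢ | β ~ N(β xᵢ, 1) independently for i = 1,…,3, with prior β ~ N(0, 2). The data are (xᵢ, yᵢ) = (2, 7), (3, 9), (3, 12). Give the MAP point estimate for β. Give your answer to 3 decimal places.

β̂_MAP = 3.422

log p(β | y) = −Σ(yᵢ − βxᵢ)²/(2·1) − β²/(2·2) + const.
Setting the derivative to zero: Σxᵢ(yᵢ − βxᵢ)/1 − β/2 = 0, so β = Σxᵢyᵢ / (Σxᵢ² + σ²/τ²).
Σxᵢyᵢ = 2·7 + 3·9 + 3·12 = 77; Σxᵢ² = 22; σ²/τ² = 0.5.
β̂_MAP = 77 / (22 + 0.5) = 77/22.5 ≈ 3.422.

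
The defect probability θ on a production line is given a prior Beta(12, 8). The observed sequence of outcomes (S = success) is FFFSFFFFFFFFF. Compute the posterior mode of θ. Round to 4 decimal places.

θ̂_MAP = 0.3871

Prior: Beta(12, 8).
Data: 1 success in 13 trials (from the sequence). The binomial likelihood contributes θ(1−θ)^12, so the posterior is Beta(12+1, 8+12) = Beta(13, 20).
For Beta(a, b) with a, b > 1 the mode is (a−1)/(a+b−2) = 12/31 ≈ 0.3871.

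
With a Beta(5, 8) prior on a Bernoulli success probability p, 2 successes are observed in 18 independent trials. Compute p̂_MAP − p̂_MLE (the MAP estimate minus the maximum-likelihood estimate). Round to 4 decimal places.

Posterior is Beta(7, 24); MAP = (7−1)/(31−2) = 6/29 ≈ 0.20690.
MLE ignores the prior: p̂_MLE = k/n = 2/18 ≈ 0.11111.
Difference = 6/29 − 2/18 = 25/261 ≈ 0.0958.

MAP − MLE = 0.0958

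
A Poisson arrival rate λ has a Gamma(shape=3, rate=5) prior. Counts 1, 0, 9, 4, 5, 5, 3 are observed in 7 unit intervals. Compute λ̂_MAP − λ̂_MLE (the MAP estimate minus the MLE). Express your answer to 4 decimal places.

MAP − MLE = -1.4405

Σxᵢ = 27. Posterior is Gamma(30, 12); MAP = (30−1)/12 = 29/12 ≈ 2.41667.
MLE = x̄ = 27/7 ≈ 3.85714.
Difference = 29/12 − 27/7 = -121/84 ≈ -1.4405.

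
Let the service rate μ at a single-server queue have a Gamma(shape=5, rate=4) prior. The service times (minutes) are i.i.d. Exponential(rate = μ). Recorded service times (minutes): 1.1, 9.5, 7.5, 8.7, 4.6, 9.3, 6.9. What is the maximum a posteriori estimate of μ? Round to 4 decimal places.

The Exponential(rate=μ) likelihood is ∝ μ^n e^(−μΣtᵢ). Here n = 7 and Σtᵢ = 1.1 + 9.5 + 7.5 + 8.7 + 4.6 + 9.3 + 6.9 = 47.6.
Posterior ∝ μ^4e^(−4μ) · μ^7e^(−47.6μ) = μ^11e^(−51.6μ), i.e. Gamma(12, 51.6).
Mode = (a−1)/b = 11/51.6 ≈ 0.2132.

μ̂_MAP = 0.2132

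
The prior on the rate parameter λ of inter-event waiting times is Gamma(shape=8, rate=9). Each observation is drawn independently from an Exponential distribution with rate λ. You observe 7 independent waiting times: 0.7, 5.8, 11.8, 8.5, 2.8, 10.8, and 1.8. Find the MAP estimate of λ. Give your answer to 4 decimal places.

The Exponential(rate=λ) likelihood is ∝ λ^n e^(−λΣtᵢ). Here n = 7 and Σtᵢ = 0.7 + 5.8 + 11.8 + 8.5 + 2.8 + 10.8 + 1.8 = 42.2.
Posterior ∝ λ^7e^(−9λ) · λ^7e^(−42.2λ) = λ^14e^(−51.2λ), i.e. Gamma(15, 51.2).
Mode = (a−1)/b = 14/51.2 ≈ 0.2734.

λ̂_MAP = 0.2734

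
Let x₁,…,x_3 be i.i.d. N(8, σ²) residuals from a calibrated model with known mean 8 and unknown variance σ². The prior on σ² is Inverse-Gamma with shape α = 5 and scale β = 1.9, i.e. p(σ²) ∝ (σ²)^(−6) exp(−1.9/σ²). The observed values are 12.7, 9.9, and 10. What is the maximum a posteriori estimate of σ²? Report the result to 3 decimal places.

Sum of squared deviations about the known mean: SS = (12.7−8)² + (9.9−8)² + (10−8)² = 29.7.
The Normal likelihood contributes (σ²)^(−n/2) exp(−SS/(2σ²)), so the posterior is Inverse-Gamma(α + n/2, β + SS/2) = Inverse-Gamma(6.5, 16.75).
The mode of Inverse-Gamma(a, b) is b/(a+1) = 16.75/7.5 ≈ 2.233.

σ̂²_MAP = 2.233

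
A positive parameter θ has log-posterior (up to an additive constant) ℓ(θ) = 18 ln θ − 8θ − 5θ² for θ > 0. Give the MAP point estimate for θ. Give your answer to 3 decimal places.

θ̂_MAP = 1.000

ℓ'(θ) = 18/θ − 8 − 10θ. Setting this to zero and multiplying by θ: 10θ² + 8θ − 18 = 0.
θ = (−8 + √(8² + 4·10·18)) / (2·10) = (−8 + √784) / 20 = (−8 + 28)/20 = 1.
ℓ''(θ) = −18/θ² − 10 < 0, confirming a maximum.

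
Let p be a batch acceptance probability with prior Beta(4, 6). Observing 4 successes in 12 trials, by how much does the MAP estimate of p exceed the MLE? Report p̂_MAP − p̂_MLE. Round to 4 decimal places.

MAP − MLE = 0.0167

Posterior is Beta(8, 14); MAP = (8−1)/(22−2) = 7/20 ≈ 0.35000.
MLE ignores the prior: p̂_MLE = k/n = 4/12 ≈ 0.33333.
Difference = 7/20 − 4/12 = 1/60 ≈ 0.0167.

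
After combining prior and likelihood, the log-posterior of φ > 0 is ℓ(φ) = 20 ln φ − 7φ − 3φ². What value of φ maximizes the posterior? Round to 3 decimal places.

φ̂_MAP = 1.333

ℓ'(φ) = 20/φ − 7 − 6φ. Setting this to zero and multiplying by φ: 6φ² + 7φ − 20 = 0.
φ = (−7 + √(7² + 4·6·20)) / (2·6) = (−7 + √529) / 12 = (−7 + 23)/12 = 4/3.
ℓ''(φ) = −20/φ² − 6 < 0, confirming a maximum.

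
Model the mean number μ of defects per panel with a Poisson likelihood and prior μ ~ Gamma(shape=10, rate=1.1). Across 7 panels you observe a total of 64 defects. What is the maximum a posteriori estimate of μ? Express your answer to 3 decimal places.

Σxᵢ = 64, n = 7.
Posterior ∝ μ^9e^(−1.1μ) · μ^64e^(−7μ) = μ^73e^(−8.1μ), i.e. Gamma(shape=74, rate=8.1).
The mode of a Gamma(a, b) with a ≥ 1 (shape–rate) is (a−1)/b = 73/8.1 ≈ 9.012.

μ̂_MAP = 9.012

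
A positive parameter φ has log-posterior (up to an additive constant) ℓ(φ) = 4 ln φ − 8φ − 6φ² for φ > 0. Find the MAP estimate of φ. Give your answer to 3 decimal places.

φ̂_MAP = 0.333

ℓ'(φ) = 4/φ − 8 − 12φ. Setting this to zero and multiplying by φ: 12φ² + 8φ − 4 = 0.
φ = (−8 + √(8² + 4·12·4)) / (2·12) = (−8 + √256) / 24 = (−8 + 16)/24 = 1/3.
ℓ''(φ) = −4/φ² − 12 < 0, confirming a maximum.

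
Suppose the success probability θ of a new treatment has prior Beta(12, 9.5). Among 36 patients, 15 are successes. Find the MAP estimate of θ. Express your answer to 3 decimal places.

θ̂_MAP = 0.468

Prior: Beta(12, 9.5).
Data: 15 successes in 36 trials. The binomial likelihood contributes θ^15(1−θ)^21, so the posterior is Beta(12+15, 9.5+21) = Beta(27, 30.5).
For Beta(a, b) with a, b > 1 the mode is (a−1)/(a+b−2) = 26/55.5 ≈ 0.468.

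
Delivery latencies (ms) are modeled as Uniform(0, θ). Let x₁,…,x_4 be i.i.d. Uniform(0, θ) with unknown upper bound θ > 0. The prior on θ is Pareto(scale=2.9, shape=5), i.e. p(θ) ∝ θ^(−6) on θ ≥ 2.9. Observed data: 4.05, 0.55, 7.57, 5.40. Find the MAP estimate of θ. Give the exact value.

The Uniform(0, θ) likelihood is θ^(−n) for θ ≥ max(xᵢ), zero otherwise. Here max(xᵢ) = 7.57.
Posterior ∝ θ^(−6) · θ^(−4) = θ^(−10) on θ ≥ max(2.9, 7.57) = 7.57.
This density is strictly decreasing in θ, so the posterior mode lies at the lower boundary of the support.

θ̂_MAP = 7.57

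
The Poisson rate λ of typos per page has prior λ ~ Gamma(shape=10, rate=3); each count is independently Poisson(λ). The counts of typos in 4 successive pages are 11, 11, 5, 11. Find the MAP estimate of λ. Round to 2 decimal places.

Σxᵢ = 11+11+5+11 = 38, with n = 4.
Posterior ∝ λ^9e^(−3λ) · λ^38e^(−4λ) = λ^47e^(−7λ), i.e. Gamma(shape=48, rate=7).
The mode of a Gamma(a, b) with a ≥ 1 (shape–rate) is (a−1)/b = 47/7 ≈ 6.71.

λ̂_MAP = 6.71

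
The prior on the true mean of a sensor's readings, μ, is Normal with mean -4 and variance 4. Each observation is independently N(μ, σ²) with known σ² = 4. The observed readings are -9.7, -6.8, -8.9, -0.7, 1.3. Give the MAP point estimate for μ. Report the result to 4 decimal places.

n = 5; x̄ = ((-9.7) + (-6.8) + (-8.9) + (-0.7) + 1.3)/5 = -24.8/5 = -4.96.
For a Normal prior and Normal likelihood with known variance, the posterior is Normal; its mode equals its mean, the precision-weighted average.
Prior precision 1/σ₀² = 1/4 = 0.25; data precision n/σ² = 5/4 = 1.25.
μ̂ = (0.25·(-4) + 1.25·(-4.96)) / (0.25 + 1.25) = (-7.2)/1.5 = -4.8000.

μ̂_MAP = -4.8000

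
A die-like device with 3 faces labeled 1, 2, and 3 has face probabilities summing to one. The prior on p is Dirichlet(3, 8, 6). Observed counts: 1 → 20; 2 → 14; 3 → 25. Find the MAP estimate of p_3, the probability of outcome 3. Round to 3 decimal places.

MAP estimate: 0.411

The posterior is Dirichlet(αᵢ + nᵢ) = Dirichlet(23, 22, 31).
For a Dirichlet(a₁,…,a_K) with all aᵢ > 1, the mode has j-th component (aⱼ − 1)/(Σaᵢ − K).
Here Σaᵢ = 76 and K = 3, so p_3 = (31 − 1)/(76 − 3) = 30/73 ≈ 0.411.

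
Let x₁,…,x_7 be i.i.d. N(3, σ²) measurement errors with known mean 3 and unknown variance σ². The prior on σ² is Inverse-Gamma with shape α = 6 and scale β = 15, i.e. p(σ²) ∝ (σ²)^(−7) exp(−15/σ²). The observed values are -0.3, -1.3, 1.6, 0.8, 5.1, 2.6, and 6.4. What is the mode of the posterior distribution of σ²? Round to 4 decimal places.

σ̂²_MAP = 3.9195

Sum of squared deviations about the known mean: SS = (-0.3−3)² + (-1.3−3)² + (1.6−3)² + (0.8−3)² + (5.1−3)² + (2.6−3)² + (6.4−3)² = 52.31.
The Normal likelihood contributes (σ²)^(−n/2) exp(−SS/(2σ²)), so the posterior is Inverse-Gamma(α + n/2, β + SS/2) = Inverse-Gamma(9.5, 41.155).
The mode of Inverse-Gamma(a, b) is b/(a+1) = 41.155/10.5 ≈ 3.9195.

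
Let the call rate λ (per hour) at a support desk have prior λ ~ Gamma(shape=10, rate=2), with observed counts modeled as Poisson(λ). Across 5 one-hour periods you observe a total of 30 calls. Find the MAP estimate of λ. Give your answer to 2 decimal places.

Σxᵢ = 30, n = 5.
Posterior ∝ λ^9e^(−2λ) · λ^30e^(−5λ) = λ^39e^(−7λ), i.e. Gamma(shape=40, rate=7).
The mode of a Gamma(a, b) with a ≥ 1 (shape–rate) is (a−1)/b = 39/7 ≈ 5.57.

λ̂_MAP = 5.57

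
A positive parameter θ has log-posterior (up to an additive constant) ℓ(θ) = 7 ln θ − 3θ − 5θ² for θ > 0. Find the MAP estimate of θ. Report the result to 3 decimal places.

ℓ'(θ) = 7/θ − 3 − 10θ. Setting this to zero and multiplying by θ: 10θ² + 3θ − 7 = 0.
θ = (−3 + √(3² + 4·10·7)) / (2·10) = (−3 + √289) / 20 = (−3 + 17)/20 = 7/10.
ℓ''(θ) = −7/θ² − 10 < 0, confirming a maximum.

θ̂_MAP = 0.700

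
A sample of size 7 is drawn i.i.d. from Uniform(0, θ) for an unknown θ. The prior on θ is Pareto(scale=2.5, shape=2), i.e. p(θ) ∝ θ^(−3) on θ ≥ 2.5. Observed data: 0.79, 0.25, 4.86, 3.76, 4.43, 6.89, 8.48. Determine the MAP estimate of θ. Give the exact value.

The Uniform(0, θ) likelihood is θ^(−n) for θ ≥ max(xᵢ), zero otherwise. Here max(xᵢ) = 8.48.
Posterior ∝ θ^(−3) · θ^(−7) = θ^(−10) on θ ≥ max(2.5, 8.48) = 8.48.
This density is strictly decreasing in θ, so the posterior mode lies at the lower boundary of the support.

θ̂_MAP = 8.48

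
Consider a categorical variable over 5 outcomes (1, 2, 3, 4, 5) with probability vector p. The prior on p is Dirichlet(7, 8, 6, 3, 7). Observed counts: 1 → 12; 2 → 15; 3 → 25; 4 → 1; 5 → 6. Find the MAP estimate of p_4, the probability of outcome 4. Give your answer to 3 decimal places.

MAP estimate: 0.035

The posterior is Dirichlet(αᵢ + nᵢ) = Dirichlet(19, 23, 31, 4, 13).
For a Dirichlet(a₁,…,a_K) with all aᵢ > 1, the mode has j-th component (aⱼ − 1)/(Σaᵢ − K).
Here Σaᵢ = 90 and K = 5, so p_4 = (4 − 1)/(90 − 5) = 3/85 ≈ 0.035.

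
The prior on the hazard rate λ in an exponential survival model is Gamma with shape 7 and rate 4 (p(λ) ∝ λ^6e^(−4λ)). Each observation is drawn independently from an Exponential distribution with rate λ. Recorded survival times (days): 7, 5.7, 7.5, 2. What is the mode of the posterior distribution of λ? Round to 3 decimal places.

The Exponential(rate=λ) likelihood is ∝ λ^n e^(−λΣtᵢ). Here n = 4 and Σtᵢ = 7 + 5.7 + 7.5 + 2 = 22.2.
Posterior ∝ λ^6e^(−4λ) · λ^4e^(−22.2λ) = λ^10e^(−26.2λ), i.e. Gamma(11, 26.2).
Mode = (a−1)/b = 10/26.2 ≈ 0.382.

λ̂_MAP = 0.382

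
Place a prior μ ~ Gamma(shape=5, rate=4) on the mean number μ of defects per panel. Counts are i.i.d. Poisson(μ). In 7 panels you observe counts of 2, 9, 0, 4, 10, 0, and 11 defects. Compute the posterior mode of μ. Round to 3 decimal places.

μ̂_MAP = 3.636

Σxᵢ = 2+9+0+4+10+0+11 = 36, with n = 7.
Posterior ∝ μ^4e^(−4μ) · μ^36e^(−7μ) = μ^40e^(−11μ), i.e. Gamma(shape=41, rate=11).
The mode of a Gamma(a, b) with a ≥ 1 (shape–rate) is (a−1)/b = 40/11 ≈ 3.636.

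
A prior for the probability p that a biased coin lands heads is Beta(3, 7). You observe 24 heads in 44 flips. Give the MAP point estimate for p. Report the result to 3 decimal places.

p̂_MAP = 0.500

Prior: Beta(3, 7).
Data: 24 successes in 44 trials. The binomial likelihood contributes p^24(1−p)^20, so the posterior is Beta(3+24, 7+20) = Beta(27, 27).
For Beta(a, b) with a, b > 1 the mode is (a−1)/(a+b−2) = 26/52 ≈ 0.500.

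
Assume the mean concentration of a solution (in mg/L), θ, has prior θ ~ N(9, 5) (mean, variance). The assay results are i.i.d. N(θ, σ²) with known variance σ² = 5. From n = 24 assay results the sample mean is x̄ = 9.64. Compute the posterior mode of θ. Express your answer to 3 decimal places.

n = 24, x̄ = 9.64.
For a Normal prior and Normal likelihood with known variance, the posterior is Normal; its mode equals its mean, the precision-weighted average.
Prior precision 1/σ₀² = 1/5 = 0.2; data precision n/σ² = 24/5 = 4.8.
θ̂ = (0.2·9 + 4.8·9.64) / (0.2 + 4.8) = 48.072/5 = 9.6144 ≈ 9.614.

θ̂_MAP = 9.614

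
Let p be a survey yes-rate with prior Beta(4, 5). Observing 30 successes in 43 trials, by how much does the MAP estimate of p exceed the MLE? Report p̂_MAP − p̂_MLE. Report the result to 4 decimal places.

Posterior is Beta(34, 18); MAP = (34−1)/(52−2) = 33/50 ≈ 0.66000.
MLE ignores the prior: p̂_MLE = k/n = 30/43 ≈ 0.69767.
Difference = 33/50 − 30/43 = -81/2150 ≈ -0.0377.

MAP − MLE = -0.0377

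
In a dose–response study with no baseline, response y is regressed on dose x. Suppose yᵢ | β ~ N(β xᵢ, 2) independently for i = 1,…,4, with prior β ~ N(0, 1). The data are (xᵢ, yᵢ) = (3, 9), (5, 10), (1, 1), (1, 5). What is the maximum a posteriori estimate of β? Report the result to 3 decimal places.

log p(β | y) = −Σ(yᵢ − βxᵢ)²/(2·2) − β²/(2·1) + const.
Setting the derivative to zero: Σxᵢ(yᵢ − βxᵢ)/2 − β/1 = 0, so β = Σxᵢyᵢ / (Σxᵢ² + σ²/τ²).
Σxᵢyᵢ = 3·9 + 5·10 + 1·1 + 1·5 = 83; Σxᵢ² = 36; σ²/τ² = 2.
β̂_MAP = 83 / (36 + 2) = 83/38 ≈ 2.184.

β̂_MAP = 2.184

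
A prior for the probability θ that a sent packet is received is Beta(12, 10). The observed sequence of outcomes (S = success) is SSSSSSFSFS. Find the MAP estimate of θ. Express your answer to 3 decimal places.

Prior: Beta(12, 10).
Data: 8 successes in 10 trials (from the sequence). The binomial likelihood contributes θ^8(1−θ)^2, so the posterior is Beta(12+8, 10+2) = Beta(20, 12).
For Beta(a, b) with a, b > 1 the mode is (a−1)/(a+b−2) = 19/30 ≈ 0.633.

θ̂_MAP = 0.633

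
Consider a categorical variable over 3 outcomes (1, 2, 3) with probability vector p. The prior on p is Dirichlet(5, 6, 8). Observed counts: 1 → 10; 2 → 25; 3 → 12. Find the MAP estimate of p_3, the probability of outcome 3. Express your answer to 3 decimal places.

MAP estimate: 0.302

The posterior is Dirichlet(αᵢ + nᵢ) = Dirichlet(15, 31, 20).
For a Dirichlet(a₁,…,a_K) with all aᵢ > 1, the mode has j-th component (aⱼ − 1)/(Σaᵢ − K).
Here Σaᵢ = 66 and K = 3, so p_3 = (20 − 1)/(66 − 3) = 19/63 ≈ 0.302.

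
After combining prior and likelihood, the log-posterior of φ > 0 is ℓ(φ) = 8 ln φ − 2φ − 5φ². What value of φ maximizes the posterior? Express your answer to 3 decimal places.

ℓ'(φ) = 8/φ − 2 − 10φ. Setting this to zero and multiplying by φ: 10φ² + 2φ − 8 = 0.
φ = (−2 + √(2² + 4·10·8)) / (2·10) = (−2 + √324) / 20 = (−2 + 18)/20 = 4/5.
ℓ''(φ) = −8/φ² − 10 < 0, confirming a maximum.

φ̂_MAP = 0.800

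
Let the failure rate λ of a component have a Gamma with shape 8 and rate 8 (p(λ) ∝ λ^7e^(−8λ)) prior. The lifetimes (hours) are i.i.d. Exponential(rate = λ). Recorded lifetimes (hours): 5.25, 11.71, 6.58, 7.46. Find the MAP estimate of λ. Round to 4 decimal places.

λ̂_MAP = 0.2821

The Exponential(rate=λ) likelihood is ∝ λ^n e^(−λΣtᵢ). Here n = 4 and Σtᵢ = 5.25 + 11.71 + 6.58 + 7.46 = 31.
Posterior ∝ λ^7e^(−8λ) · λ^4e^(−31λ) = λ^11e^(−39λ), i.e. Gamma(12, 39).
Mode = (a−1)/b = 11/39 ≈ 0.2821.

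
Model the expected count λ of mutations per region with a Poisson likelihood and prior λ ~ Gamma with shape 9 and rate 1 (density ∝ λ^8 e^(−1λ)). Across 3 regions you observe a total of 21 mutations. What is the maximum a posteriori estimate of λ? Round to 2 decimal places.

λ̂_MAP = 7.25

Σxᵢ = 21, n = 3.
Posterior ∝ λ^8e^(−1λ) · λ^21e^(−3λ) = λ^29e^(−4λ), i.e. Gamma(shape=30, rate=4).
The mode of a Gamma(a, b) with a ≥ 1 (shape–rate) is (a−1)/b = 29/4 ≈ 7.25.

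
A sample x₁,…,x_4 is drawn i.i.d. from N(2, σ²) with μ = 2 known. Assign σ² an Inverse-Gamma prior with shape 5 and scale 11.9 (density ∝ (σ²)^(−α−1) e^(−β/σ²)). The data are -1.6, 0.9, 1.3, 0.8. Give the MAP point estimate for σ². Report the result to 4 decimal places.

Sum of squared deviations about the known mean: SS = (-1.6−2)² + (0.9−2)² + (1.3−2)² + (0.8−2)² = 16.1.
The Normal likelihood contributes (σ²)^(−n/2) exp(−SS/(2σ²)), so the posterior is Inverse-Gamma(α + n/2, β + SS/2) = Inverse-Gamma(7, 19.95).
The mode of Inverse-Gamma(a, b) is b/(a+1) = 19.95/8 ≈ 2.4938.

σ̂²_MAP = 2.4938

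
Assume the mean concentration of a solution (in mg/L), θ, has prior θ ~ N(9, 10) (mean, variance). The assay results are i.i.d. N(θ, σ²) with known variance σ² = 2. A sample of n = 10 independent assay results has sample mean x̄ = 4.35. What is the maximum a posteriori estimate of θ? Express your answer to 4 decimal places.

n = 10, x̄ = 4.35.
For a Normal prior and Normal likelihood with known variance, the posterior is Normal; its mode equals its mean, the precision-weighted average.
Prior precision 1/σ₀² = 1/10 = 0.1; data precision n/σ² = 10/2 = 5.
θ̂ = (0.1·9 + 5·4.35) / (0.1 + 5) = 22.65/5.1 = 151/34 ≈ 4.4412.

θ̂_MAP = 4.4412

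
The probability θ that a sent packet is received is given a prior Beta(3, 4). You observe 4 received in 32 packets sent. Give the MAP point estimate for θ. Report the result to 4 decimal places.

Prior: Beta(3, 4).
Data: 4 successes in 32 trials. The binomial likelihood contributes θ^4(1−θ)^28, so the posterior is Beta(3+4, 4+28) = Beta(7, 32).
For Beta(a, b) with a, b > 1 the mode is (a−1)/(a+b−2) = 6/37 ≈ 0.1622.

θ̂_MAP = 0.1622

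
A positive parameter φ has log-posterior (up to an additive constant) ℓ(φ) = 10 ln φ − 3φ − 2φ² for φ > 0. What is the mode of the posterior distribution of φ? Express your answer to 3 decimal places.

φ̂_MAP = 1.250

ℓ'(φ) = 10/φ − 3 − 4φ. Setting this to zero and multiplying by φ: 4φ² + 3φ − 10 = 0.
φ = (−3 + √(3² + 4·4·10)) / (2·4) = (−3 + √169) / 8 = (−3 + 13)/8 = 5/4.
ℓ''(φ) = −10/φ² − 4 < 0, confirming a maximum.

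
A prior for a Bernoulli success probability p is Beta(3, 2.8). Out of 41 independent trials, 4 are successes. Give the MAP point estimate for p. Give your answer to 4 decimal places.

p̂_MAP = 0.1339

Prior: Beta(3, 2.8).
Data: 4 successes in 41 trials. The binomial likelihood contributes p^4(1−p)^37, so the posterior is Beta(3+4, 2.8+37) = Beta(7, 39.8).
For Beta(a, b) with a, b > 1 the mode is (a−1)/(a+b−2) = 6/44.8 ≈ 0.1339.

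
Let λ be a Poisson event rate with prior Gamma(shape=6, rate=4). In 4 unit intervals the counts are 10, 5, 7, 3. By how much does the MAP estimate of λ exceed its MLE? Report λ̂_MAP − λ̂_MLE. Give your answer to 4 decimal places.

MAP − MLE = -2.5000

Σxᵢ = 25. Posterior is Gamma(31, 8); MAP = (31−1)/8 = 30/8 ≈ 3.75000.
MLE = x̄ = 25/4 ≈ 6.25000.
Difference = 30/8 − 25/4 = -5/2 ≈ -2.5000.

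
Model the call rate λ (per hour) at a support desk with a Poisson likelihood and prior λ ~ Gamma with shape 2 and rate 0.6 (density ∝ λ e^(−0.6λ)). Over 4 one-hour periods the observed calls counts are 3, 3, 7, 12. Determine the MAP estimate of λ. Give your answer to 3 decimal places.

λ̂_MAP = 5.652

Σxᵢ = 3+3+7+12 = 25, with n = 4.
Posterior ∝ λe^(−0.6λ) · λ^25e^(−4λ) = λ^26e^(−4.6λ), i.e. Gamma(shape=27, rate=4.6).
The mode of a Gamma(a, b) with a ≥ 1 (shape–rate) is (a−1)/b = 26/4.6 ≈ 5.652.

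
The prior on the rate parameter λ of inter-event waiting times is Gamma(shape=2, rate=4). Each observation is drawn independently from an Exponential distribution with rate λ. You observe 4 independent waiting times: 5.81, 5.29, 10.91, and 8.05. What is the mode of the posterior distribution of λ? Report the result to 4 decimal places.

λ̂_MAP = 0.1468

The Exponential(rate=λ) likelihood is ∝ λ^n e^(−λΣtᵢ). Here n = 4 and Σtᵢ = 5.81 + 5.29 + 10.91 + 8.05 = 30.06.
Posterior ∝ λe^(−4λ) · λ^4e^(−30.06λ) = λ^5e^(−34.06λ), i.e. Gamma(6, 34.06).
Mode = (a−1)/b = 5/34.06 ≈ 0.1468.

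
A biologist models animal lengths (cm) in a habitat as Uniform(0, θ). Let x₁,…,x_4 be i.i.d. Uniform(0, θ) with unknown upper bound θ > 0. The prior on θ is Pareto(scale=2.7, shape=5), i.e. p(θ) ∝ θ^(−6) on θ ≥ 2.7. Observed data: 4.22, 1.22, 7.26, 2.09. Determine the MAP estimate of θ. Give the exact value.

The Uniform(0, θ) likelihood is θ^(−n) for θ ≥ max(xᵢ), zero otherwise. Here max(xᵢ) = 7.26.
Posterior ∝ θ^(−6) · θ^(−4) = θ^(−10) on θ ≥ max(2.7, 7.26) = 7.26.
This density is strictly decreasing in θ, so the posterior mode lies at the lower boundary of the support.

θ̂_MAP = 7.26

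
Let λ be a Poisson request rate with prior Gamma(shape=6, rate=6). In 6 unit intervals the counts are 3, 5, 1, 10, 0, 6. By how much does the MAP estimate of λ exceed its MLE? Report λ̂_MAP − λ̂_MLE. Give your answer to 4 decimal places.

MAP − MLE = -1.6667

Σxᵢ = 25. Posterior is Gamma(31, 12); MAP = (31−1)/12 = 30/12 ≈ 2.50000.
MLE = x̄ = 25/6 ≈ 4.16667.
Difference = 30/12 − 25/6 = -5/3 ≈ -1.6667.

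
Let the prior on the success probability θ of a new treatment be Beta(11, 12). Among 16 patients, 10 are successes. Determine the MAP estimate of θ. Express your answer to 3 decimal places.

θ̂_MAP = 0.541

Prior: Beta(11, 12).
Data: 10 successes in 16 trials. The binomial likelihood contributes θ^10(1−θ)^6, so the posterior is Beta(11+10, 12+6) = Beta(21, 18).
For Beta(a, b) with a, b > 1 the mode is (a−1)/(a+b−2) = 20/37 ≈ 0.541.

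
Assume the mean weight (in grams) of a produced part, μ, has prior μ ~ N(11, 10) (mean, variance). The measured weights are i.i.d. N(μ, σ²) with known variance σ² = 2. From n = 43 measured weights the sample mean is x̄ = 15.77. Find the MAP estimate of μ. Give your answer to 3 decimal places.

n = 43, x̄ = 15.77.
For a Normal prior and Normal likelihood with known variance, the posterior is Normal; its mode equals its mean, the precision-weighted average.
Prior precision 1/σ₀² = 1/10 = 0.1; data precision n/σ² = 43/2 = 21.5.
μ̂ = (0.1·11 + 21.5·15.77) / (0.1 + 21.5) = 340.155/21.6 = 7559/480 ≈ 15.748.

μ̂_MAP = 15.748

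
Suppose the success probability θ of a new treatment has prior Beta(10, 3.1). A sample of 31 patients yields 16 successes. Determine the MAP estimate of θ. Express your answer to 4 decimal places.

θ̂_MAP = 0.5938

Prior: Beta(10, 3.1).
Data: 16 successes in 31 trials. The binomial likelihood contributes θ^16(1−θ)^15, so the posterior is Beta(10+16, 3.1+15) = Beta(26, 18.1).
For Beta(a, b) with a, b > 1 the mode is (a−1)/(a+b−2) = 25/42.1 ≈ 0.5938.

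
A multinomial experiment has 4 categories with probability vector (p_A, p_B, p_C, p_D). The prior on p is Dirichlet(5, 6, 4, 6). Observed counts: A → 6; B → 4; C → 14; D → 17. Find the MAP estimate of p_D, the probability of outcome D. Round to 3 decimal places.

The posterior is Dirichlet(αᵢ + nᵢ) = Dirichlet(11, 10, 18, 23).
For a Dirichlet(a₁,…,a_K) with all aᵢ > 1, the mode has j-th component (aⱼ − 1)/(Σaᵢ − K).
Here Σaᵢ = 62 and K = 4, so p_D = (23 − 1)/(62 − 4) = 22/58 ≈ 0.379.

MAP estimate of p_D = 0.379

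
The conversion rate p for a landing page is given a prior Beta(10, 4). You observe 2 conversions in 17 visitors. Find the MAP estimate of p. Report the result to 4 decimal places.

p̂_MAP = 0.3793

Prior: Beta(10, 4).
Data: 2 successes in 17 trials. The binomial likelihood contributes p^2(1−p)^15, so the posterior is Beta(10+2, 4+15) = Beta(12, 19).
For Beta(a, b) with a, b > 1 the mode is (a−1)/(a+b−2) = 11/29 ≈ 0.3793.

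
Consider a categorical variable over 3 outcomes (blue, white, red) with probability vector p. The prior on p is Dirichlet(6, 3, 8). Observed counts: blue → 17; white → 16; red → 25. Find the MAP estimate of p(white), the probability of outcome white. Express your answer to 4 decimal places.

The posterior is Dirichlet(αᵢ + nᵢ) = Dirichlet(23, 19, 33).
For a Dirichlet(a₁,…,a_K) with all aᵢ > 1, the mode has j-th component (aⱼ − 1)/(Σaᵢ − K).
Here Σaᵢ = 75 and K = 3, so p(white) = (19 − 1)/(75 − 3) = 18/72 ≈ 0.2500.

MAP estimate of p(white) = 0.2500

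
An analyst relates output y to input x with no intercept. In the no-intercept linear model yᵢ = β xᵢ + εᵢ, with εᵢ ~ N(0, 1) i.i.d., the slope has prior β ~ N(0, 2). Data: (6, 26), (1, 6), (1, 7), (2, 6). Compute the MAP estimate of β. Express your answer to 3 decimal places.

β̂_MAP = 4.259

log p(β | y) = −Σ(yᵢ − βxᵢ)²/(2·1) − β²/(2·2) + const.
Setting the derivative to zero: Σxᵢ(yᵢ − βxᵢ)/1 − β/2 = 0, so β = Σxᵢyᵢ / (Σxᵢ² + σ²/τ²).
Σxᵢyᵢ = 6·26 + 1·6 + 1·7 + 2·6 = 181; Σxᵢ² = 42; σ²/τ² = 0.5.
β̂_MAP = 181 / (42 + 0.5) = 181/42.5 ≈ 4.259.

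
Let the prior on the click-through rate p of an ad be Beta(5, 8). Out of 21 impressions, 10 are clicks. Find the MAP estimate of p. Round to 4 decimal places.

p̂_MAP = 0.4375

Prior: Beta(5, 8).
Data: 10 successes in 21 trials. The binomial likelihood contributes p^10(1−p)^11, so the posterior is Beta(5+10, 8+11) = Beta(15, 19).
For Beta(a, b) with a, b > 1 the mode is (a−1)/(a+b−2) = 14/32 ≈ 0.4375.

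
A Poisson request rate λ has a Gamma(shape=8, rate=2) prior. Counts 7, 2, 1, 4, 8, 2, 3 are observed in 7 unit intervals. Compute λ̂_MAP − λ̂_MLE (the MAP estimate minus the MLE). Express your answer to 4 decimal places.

Σxᵢ = 27. Posterior is Gamma(35, 9); MAP = (35−1)/9 = 34/9 ≈ 3.77778.
MLE = x̄ = 27/7 ≈ 3.85714.
Difference = 34/9 − 27/7 = -5/63 ≈ -0.0794.

MAP − MLE = -0.0794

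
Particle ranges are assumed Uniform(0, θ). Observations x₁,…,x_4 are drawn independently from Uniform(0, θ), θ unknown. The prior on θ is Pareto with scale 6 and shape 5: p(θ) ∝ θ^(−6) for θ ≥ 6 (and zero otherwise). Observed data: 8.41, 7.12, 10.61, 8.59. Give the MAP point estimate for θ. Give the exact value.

The Uniform(0, θ) likelihood is θ^(−n) for θ ≥ max(xᵢ), zero otherwise. Here max(xᵢ) = 10.61.
Posterior ∝ θ^(−6) · θ^(−4) = θ^(−10) on θ ≥ max(6, 10.61) = 10.61.
This density is strictly decreasing in θ, so the posterior mode lies at the lower boundary of the support.

θ̂_MAP = 10.61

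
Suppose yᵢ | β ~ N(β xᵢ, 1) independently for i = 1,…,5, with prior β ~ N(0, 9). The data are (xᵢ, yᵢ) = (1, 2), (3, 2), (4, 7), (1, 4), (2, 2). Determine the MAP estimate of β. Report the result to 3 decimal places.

log p(β | y) = −Σ(yᵢ − βxᵢ)²/(2·1) − β²/(2·9) + const.
Setting the derivative to zero: Σxᵢ(yᵢ − βxᵢ)/1 − β/9 = 0, so β = Σxᵢyᵢ / (Σxᵢ² + σ²/τ²).
Σxᵢyᵢ = 1·2 + 3·2 + 4·7 + 1·4 + 2·2 = 44; Σxᵢ² = 31; σ²/τ² = 1/9.
β̂_MAP = 44 / (31 + 1/9) = 44/(280/9) = 99/70 ≈ 1.414.

β̂_MAP = 1.414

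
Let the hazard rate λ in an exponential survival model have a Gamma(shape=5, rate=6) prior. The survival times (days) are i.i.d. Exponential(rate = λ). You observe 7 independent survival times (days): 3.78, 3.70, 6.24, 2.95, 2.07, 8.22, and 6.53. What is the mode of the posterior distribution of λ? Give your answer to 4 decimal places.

λ̂_MAP = 0.2786

The Exponential(rate=λ) likelihood is ∝ λ^n e^(−λΣtᵢ). Here n = 7 and Σtᵢ = 3.78 + 3.70 + 6.24 + 2.95 + 2.07 + 8.22 + 6.53 = 33.49.
Posterior ∝ λ^4e^(−6λ) · λ^7e^(−33.49λ) = λ^11e^(−39.49λ), i.e. Gamma(12, 39.49).
Mode = (a−1)/b = 11/39.49 ≈ 0.2786.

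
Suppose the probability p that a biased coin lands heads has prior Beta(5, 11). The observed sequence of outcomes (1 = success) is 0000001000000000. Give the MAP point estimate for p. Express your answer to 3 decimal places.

Prior: Beta(5, 11).
Data: 1 success in 16 trials (from the sequence). The binomial likelihood contributes p(1−p)^15, so the posterior is Beta(5+1, 11+15) = Beta(6, 26).
For Beta(a, b) with a, b > 1 the mode is (a−1)/(a+b−2) = 5/30 ≈ 0.167.

p̂_MAP = 0.167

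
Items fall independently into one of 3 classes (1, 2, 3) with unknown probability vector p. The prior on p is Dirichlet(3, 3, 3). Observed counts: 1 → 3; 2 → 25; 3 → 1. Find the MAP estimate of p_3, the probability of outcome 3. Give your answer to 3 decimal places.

The posterior is Dirichlet(αᵢ + nᵢ) = Dirichlet(6, 28, 4).
For a Dirichlet(a₁,…,a_K) with all aᵢ > 1, the mode has j-th component (aⱼ − 1)/(Σaᵢ − K).
Here Σaᵢ = 38 and K = 3, so p_3 = (4 − 1)/(38 − 3) = 3/35 ≈ 0.086.

MAP estimate: 0.086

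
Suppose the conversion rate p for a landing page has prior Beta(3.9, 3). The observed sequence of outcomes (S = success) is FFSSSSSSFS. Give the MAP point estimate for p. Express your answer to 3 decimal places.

Prior: Beta(3.9, 3).
Data: 7 successes in 10 trials (from the sequence). The binomial likelihood contributes p^7(1−p)^3, so the posterior is Beta(3.9+7, 3+3) = Beta(10.9, 6).
For Beta(a, b) with a, b > 1 the mode is (a−1)/(a+b−2) = 9.9/14.9 ≈ 0.664.

p̂_MAP = 0.664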